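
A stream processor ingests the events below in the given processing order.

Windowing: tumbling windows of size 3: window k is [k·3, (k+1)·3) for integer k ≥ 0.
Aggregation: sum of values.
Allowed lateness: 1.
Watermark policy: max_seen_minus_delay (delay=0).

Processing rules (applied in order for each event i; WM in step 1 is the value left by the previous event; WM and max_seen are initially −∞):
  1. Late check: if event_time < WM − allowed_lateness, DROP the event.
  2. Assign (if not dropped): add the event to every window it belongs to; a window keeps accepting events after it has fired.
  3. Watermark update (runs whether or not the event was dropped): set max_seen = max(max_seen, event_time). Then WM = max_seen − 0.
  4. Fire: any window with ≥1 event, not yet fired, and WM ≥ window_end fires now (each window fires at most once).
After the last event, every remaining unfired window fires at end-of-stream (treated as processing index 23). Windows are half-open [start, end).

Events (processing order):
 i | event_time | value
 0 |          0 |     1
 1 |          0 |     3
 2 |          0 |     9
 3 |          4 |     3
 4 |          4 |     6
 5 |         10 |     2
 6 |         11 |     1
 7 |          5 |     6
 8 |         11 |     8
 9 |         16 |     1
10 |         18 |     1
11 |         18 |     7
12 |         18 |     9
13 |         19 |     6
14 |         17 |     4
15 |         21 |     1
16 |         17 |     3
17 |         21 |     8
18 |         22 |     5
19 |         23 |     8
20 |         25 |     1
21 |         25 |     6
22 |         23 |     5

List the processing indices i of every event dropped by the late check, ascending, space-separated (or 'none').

7 14 16 22

i=0 t=0 v=1: → [0,3); WM=0
i=1 t=0 v=3: → [0,3); WM=0
i=2 t=0 v=9: → [0,3); WM=0
i=3 t=4 v=3: → [3,6); WM=4; [0,3) fires=13
i=4 t=4 v=6: → [3,6); WM=4
i=5 t=10 v=2: → [9,12); WM=10; [3,6) fires=9
i=6 t=11 v=1: → [9,12); WM=11
i=7 t=5 v=6: DROP (t<11-1); WM=11
i=8 t=11 v=8: → [9,12); WM=11
i=9 t=16 v=1: → [15,18); WM=16; [9,12) fires=11
i=10 t=18 v=1: → [18,21); WM=18; [15,18) fires=1
i=11 t=18 v=7: → [18,21); WM=18
i=12 t=18 v=9: → [18,21); WM=18
i=13 t=19 v=6: → [18,21); WM=19
i=14 t=17 v=4: DROP (t<19-1); WM=19
i=15 t=21 v=1: → [21,24); WM=21; [18,21) fires=23
i=16 t=17 v=3: DROP (t<21-1); WM=21
i=17 t=21 v=8: → [21,24); WM=21
i=18 t=22 v=5: → [21,24); WM=22
i=19 t=23 v=8: → [21,24); WM=23
i=20 t=25 v=1: → [24,27); WM=25; [21,24) fires=22
i=21 t=25 v=6: → [24,27); WM=25
i=22 t=23 v=5: DROP (t<25-1); WM=25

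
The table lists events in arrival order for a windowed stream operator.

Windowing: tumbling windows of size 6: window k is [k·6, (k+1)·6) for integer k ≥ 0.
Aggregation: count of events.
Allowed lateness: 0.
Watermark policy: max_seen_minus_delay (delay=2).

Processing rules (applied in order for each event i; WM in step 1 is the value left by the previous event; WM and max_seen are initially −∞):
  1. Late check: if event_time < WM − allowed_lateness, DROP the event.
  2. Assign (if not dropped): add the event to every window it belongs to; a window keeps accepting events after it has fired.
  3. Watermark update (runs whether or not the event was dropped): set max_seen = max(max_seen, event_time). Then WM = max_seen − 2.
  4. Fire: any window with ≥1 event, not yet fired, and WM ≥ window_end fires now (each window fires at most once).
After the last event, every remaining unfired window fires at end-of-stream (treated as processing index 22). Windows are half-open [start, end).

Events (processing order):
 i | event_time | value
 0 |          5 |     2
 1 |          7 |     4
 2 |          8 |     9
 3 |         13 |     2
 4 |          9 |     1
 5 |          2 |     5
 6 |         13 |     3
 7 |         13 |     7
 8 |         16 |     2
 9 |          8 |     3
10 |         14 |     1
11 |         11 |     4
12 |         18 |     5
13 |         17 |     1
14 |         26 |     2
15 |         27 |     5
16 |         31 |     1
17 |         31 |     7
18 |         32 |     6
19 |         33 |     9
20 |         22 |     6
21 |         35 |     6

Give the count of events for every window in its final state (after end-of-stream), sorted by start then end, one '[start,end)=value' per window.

i=0 t=5 v=2: → [0,6); WM=3
i=1 t=7 v=4: → [6,12); WM=5
i=2 t=8 v=9: → [6,12); WM=6; [0,6) fires=1
i=3 t=13 v=2: → [12,18); WM=11
i=4 t=9 v=1: DROP (t<11-0); WM=11
i=5 t=2 v=5: DROP (t<11-0); WM=11
i=6 t=13 v=3: → [12,18); WM=11
i=7 t=13 v=7: → [12,18); WM=11
i=8 t=16 v=2: → [12,18); WM=14; [6,12) fires=2
i=9 t=8 v=3: DROP (t<14-0); WM=14
i=10 t=14 v=1: → [12,18); WM=14
i=11 t=11 v=4: DROP (t<14-0); WM=14
i=12 t=18 v=5: → [18,24); WM=16
i=13 t=17 v=1: → [12,18); WM=16
i=14 t=26 v=2: → [24,30); WM=24; [12,18) fires=6 [18,24) fires=1
i=15 t=27 v=5: → [24,30); WM=25
i=16 t=31 v=1: → [30,36); WM=29
i=17 t=31 v=7: → [30,36); WM=29
i=18 t=32 v=6: → [30,36); WM=30; [24,30) fires=2
i=19 t=33 v=9: → [30,36); WM=31
i=20 t=22 v=6: DROP (t<31-0); WM=31
i=21 t=35 v=6: → [30,36); WM=33

[0,6)=1 [6,12)=2 [12,18)=6 [18,24)=1 [24,30)=2 [30,36)=5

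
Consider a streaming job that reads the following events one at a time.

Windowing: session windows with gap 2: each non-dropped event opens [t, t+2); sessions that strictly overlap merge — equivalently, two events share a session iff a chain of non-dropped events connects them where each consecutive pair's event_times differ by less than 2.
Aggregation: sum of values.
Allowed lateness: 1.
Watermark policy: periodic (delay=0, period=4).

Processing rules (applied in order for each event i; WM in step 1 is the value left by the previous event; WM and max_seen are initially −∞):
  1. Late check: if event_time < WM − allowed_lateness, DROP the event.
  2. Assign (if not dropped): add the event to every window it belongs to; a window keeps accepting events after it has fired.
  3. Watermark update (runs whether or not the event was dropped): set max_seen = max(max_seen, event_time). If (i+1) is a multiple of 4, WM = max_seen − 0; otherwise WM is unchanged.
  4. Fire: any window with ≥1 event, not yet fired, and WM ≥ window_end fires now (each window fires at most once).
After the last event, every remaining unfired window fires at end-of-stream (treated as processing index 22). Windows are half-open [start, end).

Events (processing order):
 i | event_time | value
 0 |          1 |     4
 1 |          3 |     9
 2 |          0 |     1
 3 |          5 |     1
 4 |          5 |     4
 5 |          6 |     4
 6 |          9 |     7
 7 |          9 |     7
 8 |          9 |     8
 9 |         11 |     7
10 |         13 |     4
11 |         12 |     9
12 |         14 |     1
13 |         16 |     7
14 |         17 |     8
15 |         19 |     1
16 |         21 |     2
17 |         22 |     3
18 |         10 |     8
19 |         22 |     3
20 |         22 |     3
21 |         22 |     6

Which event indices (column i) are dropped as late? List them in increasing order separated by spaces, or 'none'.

18

i=0 t=1 v=4: → [1,3); WM=−∞
i=1 t=3 v=9: → [3,5); WM=−∞
i=2 t=0 v=1: → [0,3); WM=−∞
i=3 t=5 v=1: → [5,7); WM=5
i=4 t=5 v=4: → [5,7); WM=5
i=5 t=6 v=4: → [5,8); WM=5
i=6 t=9 v=7: → [9,11); WM=5
i=7 t=9 v=7: → [9,11); WM=9
i=8 t=9 v=8: → [9,11); WM=9
i=9 t=11 v=7: → [11,13); WM=9
i=10 t=13 v=4: → [13,15); WM=9
i=11 t=12 v=9: → [11,15); WM=13
i=12 t=14 v=1: → [11,16); WM=13
i=13 t=16 v=7: → [16,18); WM=13
i=14 t=17 v=8: → [16,19); WM=13
i=15 t=19 v=1: → [19,21); WM=19
i=16 t=21 v=2: → [21,23); WM=19
i=17 t=22 v=3: → [21,24); WM=19
i=18 t=10 v=8: DROP (t<19-1); WM=19
i=19 t=22 v=3: → [21,24); WM=22
i=20 t=22 v=3: → [21,24); WM=22
i=21 t=22 v=6: → [21,24); WM=22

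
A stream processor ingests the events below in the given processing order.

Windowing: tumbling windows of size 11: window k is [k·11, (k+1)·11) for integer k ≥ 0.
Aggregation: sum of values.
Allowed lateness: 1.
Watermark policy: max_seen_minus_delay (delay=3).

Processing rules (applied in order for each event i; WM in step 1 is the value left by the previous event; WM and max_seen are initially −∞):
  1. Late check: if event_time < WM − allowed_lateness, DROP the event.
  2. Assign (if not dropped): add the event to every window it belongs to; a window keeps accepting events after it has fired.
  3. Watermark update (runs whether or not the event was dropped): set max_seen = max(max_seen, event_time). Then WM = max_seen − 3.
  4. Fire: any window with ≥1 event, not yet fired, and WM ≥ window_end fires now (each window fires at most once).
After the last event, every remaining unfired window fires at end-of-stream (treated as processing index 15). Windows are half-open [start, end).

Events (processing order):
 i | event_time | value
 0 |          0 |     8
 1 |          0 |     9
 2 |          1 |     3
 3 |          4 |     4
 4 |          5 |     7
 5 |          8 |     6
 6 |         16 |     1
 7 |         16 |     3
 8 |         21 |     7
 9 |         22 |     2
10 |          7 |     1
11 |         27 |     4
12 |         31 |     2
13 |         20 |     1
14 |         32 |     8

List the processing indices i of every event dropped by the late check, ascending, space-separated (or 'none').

i=0 t=0 v=8: → [0,11); WM=-3
i=1 t=0 v=9: → [0,11); WM=-3
i=2 t=1 v=3: → [0,11); WM=-2
i=3 t=4 v=4: → [0,11); WM=1
i=4 t=5 v=7: → [0,11); WM=2
i=5 t=8 v=6: → [0,11); WM=5
i=6 t=16 v=1: → [11,22); WM=13; [0,11) fires=37
i=7 t=16 v=3: → [11,22); WM=13
i=8 t=21 v=7: → [11,22); WM=18
i=9 t=22 v=2: → [22,33); WM=19
i=10 t=7 v=1: DROP (t<19-1); WM=19
i=11 t=27 v=4: → [22,33); WM=24; [11,22) fires=11
i=12 t=31 v=2: → [22,33); WM=28
i=13 t=20 v=1: DROP (t<28-1); WM=28
i=14 t=32 v=8: → [22,33); WM=29

10 13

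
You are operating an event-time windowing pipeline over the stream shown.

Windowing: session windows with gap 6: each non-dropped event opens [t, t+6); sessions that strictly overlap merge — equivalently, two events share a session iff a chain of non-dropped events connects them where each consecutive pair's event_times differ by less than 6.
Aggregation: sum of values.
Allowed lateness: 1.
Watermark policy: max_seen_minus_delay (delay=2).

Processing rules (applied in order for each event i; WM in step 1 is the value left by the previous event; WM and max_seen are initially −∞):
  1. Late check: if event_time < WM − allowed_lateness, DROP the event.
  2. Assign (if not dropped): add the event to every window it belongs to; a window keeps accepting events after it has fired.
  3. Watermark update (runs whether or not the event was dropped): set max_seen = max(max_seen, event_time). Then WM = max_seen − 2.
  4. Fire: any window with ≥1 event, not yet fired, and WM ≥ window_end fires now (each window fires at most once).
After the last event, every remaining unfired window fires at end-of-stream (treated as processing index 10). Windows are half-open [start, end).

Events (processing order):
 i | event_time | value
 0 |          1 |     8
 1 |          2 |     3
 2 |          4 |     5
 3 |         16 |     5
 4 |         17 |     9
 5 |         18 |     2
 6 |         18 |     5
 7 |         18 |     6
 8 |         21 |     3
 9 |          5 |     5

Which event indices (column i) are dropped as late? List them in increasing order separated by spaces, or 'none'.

i=0 t=1 v=8: → [1,7); WM=-1
i=1 t=2 v=3: → [1,8); WM=0
i=2 t=4 v=5: → [1,10); WM=2
i=3 t=16 v=5: → [16,22); WM=14
i=4 t=17 v=9: → [16,23); WM=15
i=5 t=18 v=2: → [16,24); WM=16
i=6 t=18 v=5: → [16,24); WM=16
i=7 t=18 v=6: → [16,24); WM=16
i=8 t=21 v=3: → [16,27); WM=19
i=9 t=5 v=5: DROP (t<19-1); WM=19

9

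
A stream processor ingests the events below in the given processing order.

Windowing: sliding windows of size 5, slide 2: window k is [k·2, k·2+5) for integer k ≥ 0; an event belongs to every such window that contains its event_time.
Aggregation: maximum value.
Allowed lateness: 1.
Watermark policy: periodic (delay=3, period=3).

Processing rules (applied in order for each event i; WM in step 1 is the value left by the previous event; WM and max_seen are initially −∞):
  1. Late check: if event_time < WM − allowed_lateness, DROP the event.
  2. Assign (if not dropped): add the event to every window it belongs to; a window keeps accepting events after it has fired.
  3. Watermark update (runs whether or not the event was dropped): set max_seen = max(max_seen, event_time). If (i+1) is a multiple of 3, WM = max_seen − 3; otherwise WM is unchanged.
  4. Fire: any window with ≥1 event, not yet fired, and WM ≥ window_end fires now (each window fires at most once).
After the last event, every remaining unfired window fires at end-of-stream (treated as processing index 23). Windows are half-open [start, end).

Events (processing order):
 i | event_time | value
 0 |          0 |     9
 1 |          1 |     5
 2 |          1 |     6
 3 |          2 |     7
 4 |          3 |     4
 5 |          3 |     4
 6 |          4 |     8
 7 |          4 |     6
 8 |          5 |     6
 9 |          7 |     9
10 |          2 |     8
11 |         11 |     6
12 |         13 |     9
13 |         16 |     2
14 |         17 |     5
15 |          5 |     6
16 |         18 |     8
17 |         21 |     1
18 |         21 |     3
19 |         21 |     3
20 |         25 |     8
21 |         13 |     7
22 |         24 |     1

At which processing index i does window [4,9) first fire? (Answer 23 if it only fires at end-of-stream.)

14

i=0 t=0 v=9: → [0,5); WM=−∞
i=1 t=1 v=5: → [0,5); WM=−∞
i=2 t=1 v=6: → [0,5); WM=-2
i=3 t=2 v=7: → [2,7),[0,5); WM=-2
i=4 t=3 v=4: → [2,7),[0,5); WM=-2
i=5 t=3 v=4: → [2,7),[0,5); WM=0
i=6 t=4 v=8: → [4,9),[2,7),[0,5); WM=0
i=7 t=4 v=6: → [4,9),[2,7),[0,5); WM=0
i=8 t=5 v=6: → [4,9),[2,7); WM=2
i=9 t=7 v=9: → [6,11),[4,9); WM=2
i=10 t=2 v=8: → [2,7),[0,5); WM=2
i=11 t=11 v=6: → [10,15),[8,13); WM=8; [0,5) fires=9 [2,7) fires=8
i=12 t=13 v=9: → [12,17),[10,15); WM=8
i=13 t=16 v=2: → [16,21),[14,19),[12,17); WM=8
i=14 t=17 v=5: → [16,21),[14,19); WM=14; [4,9) fires=9 [6,11) fires=9 [8,13) fires=6
i=15 t=5 v=6: DROP (t<14-1); WM=14
i=16 t=18 v=8: → [18,23),[16,21),[14,19); WM=14
i=17 t=21 v=1: → [20,25),[18,23); WM=18; [10,15) fires=9 [12,17) fires=9
i=18 t=21 v=3: → [20,25),[18,23); WM=18
i=19 t=21 v=3: → [20,25),[18,23); WM=18
i=20 t=25 v=8: → [24,29),[22,27); WM=22; [14,19) fires=8 [16,21) fires=8
i=21 t=13 v=7: DROP (t<22-1); WM=22
i=22 t=24 v=1: → [24,29),[22,27),[20,25); WM=22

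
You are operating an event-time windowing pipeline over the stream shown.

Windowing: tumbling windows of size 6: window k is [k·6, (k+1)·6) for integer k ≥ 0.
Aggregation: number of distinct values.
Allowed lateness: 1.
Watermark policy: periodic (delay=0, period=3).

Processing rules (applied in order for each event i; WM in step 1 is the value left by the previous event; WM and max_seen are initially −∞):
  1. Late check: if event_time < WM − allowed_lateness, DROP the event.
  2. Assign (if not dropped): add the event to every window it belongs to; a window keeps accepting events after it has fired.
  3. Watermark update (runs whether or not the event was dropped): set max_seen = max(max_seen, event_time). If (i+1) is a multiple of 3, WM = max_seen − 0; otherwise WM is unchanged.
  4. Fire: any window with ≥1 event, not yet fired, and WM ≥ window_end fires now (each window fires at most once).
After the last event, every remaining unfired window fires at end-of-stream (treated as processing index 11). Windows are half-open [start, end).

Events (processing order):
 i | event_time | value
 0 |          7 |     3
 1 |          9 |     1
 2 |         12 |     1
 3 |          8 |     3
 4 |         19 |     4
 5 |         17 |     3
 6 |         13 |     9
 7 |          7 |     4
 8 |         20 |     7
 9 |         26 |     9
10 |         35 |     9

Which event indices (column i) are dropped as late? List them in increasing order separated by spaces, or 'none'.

i=0 t=7 v=3: → [6,12); WM=−∞
i=1 t=9 v=1: → [6,12); WM=−∞
i=2 t=12 v=1: → [12,18); WM=12; [6,12) fires=2
i=3 t=8 v=3: DROP (t<12-1); WM=12
i=4 t=19 v=4: → [18,24); WM=12
i=5 t=17 v=3: → [12,18); WM=19; [12,18) fires=2
i=6 t=13 v=9: DROP (t<19-1); WM=19
i=7 t=7 v=4: DROP (t<19-1); WM=19
i=8 t=20 v=7: → [18,24); WM=20
i=9 t=26 v=9: → [24,30); WM=20
i=10 t=35 v=9: → [30,36); WM=20

3 6 7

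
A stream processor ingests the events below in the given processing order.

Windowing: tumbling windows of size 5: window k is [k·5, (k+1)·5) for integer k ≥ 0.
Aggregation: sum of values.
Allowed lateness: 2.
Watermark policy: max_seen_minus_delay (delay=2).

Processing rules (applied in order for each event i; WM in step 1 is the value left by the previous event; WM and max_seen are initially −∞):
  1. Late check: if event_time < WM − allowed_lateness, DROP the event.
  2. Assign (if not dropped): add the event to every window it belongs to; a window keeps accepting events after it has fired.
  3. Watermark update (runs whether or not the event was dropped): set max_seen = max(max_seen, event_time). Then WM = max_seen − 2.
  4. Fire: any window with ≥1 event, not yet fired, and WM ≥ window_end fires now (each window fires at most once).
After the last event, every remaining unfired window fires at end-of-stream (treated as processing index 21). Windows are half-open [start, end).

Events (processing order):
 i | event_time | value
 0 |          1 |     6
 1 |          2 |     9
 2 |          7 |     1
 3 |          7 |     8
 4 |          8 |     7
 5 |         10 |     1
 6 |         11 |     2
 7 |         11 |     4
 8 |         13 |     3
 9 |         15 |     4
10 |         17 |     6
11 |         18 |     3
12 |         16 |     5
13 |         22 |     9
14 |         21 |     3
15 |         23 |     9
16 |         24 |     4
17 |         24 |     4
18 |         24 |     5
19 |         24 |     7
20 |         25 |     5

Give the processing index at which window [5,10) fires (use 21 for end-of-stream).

i=0 t=1 v=6: → [0,5); WM=-1
i=1 t=2 v=9: → [0,5); WM=0
i=2 t=7 v=1: → [5,10); WM=5; [0,5) fires=15
i=3 t=7 v=8: → [5,10); WM=5
i=4 t=8 v=7: → [5,10); WM=6
i=5 t=10 v=1: → [10,15); WM=8
i=6 t=11 v=2: → [10,15); WM=9
i=7 t=11 v=4: → [10,15); WM=9
i=8 t=13 v=3: → [10,15); WM=11; [5,10) fires=16
i=9 t=15 v=4: → [15,20); WM=13
i=10 t=17 v=6: → [15,20); WM=15; [10,15) fires=10
i=11 t=18 v=3: → [15,20); WM=16
i=12 t=16 v=5: → [15,20); WM=16
i=13 t=22 v=9: → [20,25); WM=20; [15,20) fires=18
i=14 t=21 v=3: → [20,25); WM=20
i=15 t=23 v=9: → [20,25); WM=21
i=16 t=24 v=4: → [20,25); WM=22
i=17 t=24 v=4: → [20,25); WM=22
i=18 t=24 v=5: → [20,25); WM=22
i=19 t=24 v=7: → [20,25); WM=22
i=20 t=25 v=5: → [25,30); WM=23

8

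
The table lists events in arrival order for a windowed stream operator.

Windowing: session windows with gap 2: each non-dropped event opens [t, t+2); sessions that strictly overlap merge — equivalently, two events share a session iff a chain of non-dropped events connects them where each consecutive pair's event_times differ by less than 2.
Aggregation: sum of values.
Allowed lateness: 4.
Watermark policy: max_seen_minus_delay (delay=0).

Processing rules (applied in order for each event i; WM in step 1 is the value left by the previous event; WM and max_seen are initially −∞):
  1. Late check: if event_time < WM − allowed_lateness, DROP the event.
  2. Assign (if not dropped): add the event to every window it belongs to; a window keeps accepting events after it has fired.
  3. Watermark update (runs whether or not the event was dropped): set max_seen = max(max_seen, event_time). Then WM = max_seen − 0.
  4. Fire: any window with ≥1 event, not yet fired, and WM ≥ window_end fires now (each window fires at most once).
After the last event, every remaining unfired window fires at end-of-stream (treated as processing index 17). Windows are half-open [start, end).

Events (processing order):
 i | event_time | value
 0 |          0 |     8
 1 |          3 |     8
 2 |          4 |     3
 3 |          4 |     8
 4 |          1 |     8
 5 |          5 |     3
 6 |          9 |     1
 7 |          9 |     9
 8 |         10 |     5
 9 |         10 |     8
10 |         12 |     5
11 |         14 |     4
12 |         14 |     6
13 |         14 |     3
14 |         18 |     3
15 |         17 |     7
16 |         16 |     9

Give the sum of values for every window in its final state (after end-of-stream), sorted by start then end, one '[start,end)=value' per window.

i=0 t=0 v=8: → [0,2); WM=0
i=1 t=3 v=8: → [3,5); WM=3
i=2 t=4 v=3: → [3,6); WM=4
i=3 t=4 v=8: → [3,6); WM=4
i=4 t=1 v=8: → [0,3); WM=4
i=5 t=5 v=3: → [3,7); WM=5
i=6 t=9 v=1: → [9,11); WM=9
i=7 t=9 v=9: → [9,11); WM=9
i=8 t=10 v=5: → [9,12); WM=10
i=9 t=10 v=8: → [9,12); WM=10
i=10 t=12 v=5: → [12,14); WM=12
i=11 t=14 v=4: → [14,16); WM=14
i=12 t=14 v=6: → [14,16); WM=14
i=13 t=14 v=3: → [14,16); WM=14
i=14 t=18 v=3: → [18,20); WM=18
i=15 t=17 v=7: → [17,20); WM=18
i=16 t=16 v=9: → [16,20); WM=18

[0,3)=16 [3,7)=22 [9,12)=23 [12,14)=5 [14,16)=13 [16,20)=19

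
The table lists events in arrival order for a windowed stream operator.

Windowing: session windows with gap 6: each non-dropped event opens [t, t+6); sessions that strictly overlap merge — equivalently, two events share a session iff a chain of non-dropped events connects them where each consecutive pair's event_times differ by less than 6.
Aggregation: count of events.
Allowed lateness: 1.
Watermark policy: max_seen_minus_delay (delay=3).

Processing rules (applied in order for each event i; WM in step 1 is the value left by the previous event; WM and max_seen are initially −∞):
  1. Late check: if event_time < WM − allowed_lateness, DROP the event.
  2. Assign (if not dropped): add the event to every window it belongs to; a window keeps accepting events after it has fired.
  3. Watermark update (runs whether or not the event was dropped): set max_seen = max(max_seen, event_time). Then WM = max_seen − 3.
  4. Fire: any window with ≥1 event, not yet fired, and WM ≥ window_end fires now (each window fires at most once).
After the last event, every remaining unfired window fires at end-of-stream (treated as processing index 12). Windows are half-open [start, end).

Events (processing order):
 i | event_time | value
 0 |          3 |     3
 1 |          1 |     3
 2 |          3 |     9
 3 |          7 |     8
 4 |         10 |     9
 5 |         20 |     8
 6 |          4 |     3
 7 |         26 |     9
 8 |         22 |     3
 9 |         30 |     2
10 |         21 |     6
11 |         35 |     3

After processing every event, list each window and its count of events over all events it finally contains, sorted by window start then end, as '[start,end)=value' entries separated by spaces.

[1,16)=5 [20,41)=5

i=0 t=3 v=3: → [3,9); WM=0
i=1 t=1 v=3: → [1,9); WM=0
i=2 t=3 v=9: → [1,9); WM=0
i=3 t=7 v=8: → [1,13); WM=4
i=4 t=10 v=9: → [1,16); WM=7
i=5 t=20 v=8: → [20,26); WM=17
i=6 t=4 v=3: DROP (t<17-1); WM=17
i=7 t=26 v=9: → [26,32); WM=23
i=8 t=22 v=3: → [20,32); WM=23
i=9 t=30 v=2: → [20,36); WM=27
i=10 t=21 v=6: DROP (t<27-1); WM=27
i=11 t=35 v=3: → [20,41); WM=32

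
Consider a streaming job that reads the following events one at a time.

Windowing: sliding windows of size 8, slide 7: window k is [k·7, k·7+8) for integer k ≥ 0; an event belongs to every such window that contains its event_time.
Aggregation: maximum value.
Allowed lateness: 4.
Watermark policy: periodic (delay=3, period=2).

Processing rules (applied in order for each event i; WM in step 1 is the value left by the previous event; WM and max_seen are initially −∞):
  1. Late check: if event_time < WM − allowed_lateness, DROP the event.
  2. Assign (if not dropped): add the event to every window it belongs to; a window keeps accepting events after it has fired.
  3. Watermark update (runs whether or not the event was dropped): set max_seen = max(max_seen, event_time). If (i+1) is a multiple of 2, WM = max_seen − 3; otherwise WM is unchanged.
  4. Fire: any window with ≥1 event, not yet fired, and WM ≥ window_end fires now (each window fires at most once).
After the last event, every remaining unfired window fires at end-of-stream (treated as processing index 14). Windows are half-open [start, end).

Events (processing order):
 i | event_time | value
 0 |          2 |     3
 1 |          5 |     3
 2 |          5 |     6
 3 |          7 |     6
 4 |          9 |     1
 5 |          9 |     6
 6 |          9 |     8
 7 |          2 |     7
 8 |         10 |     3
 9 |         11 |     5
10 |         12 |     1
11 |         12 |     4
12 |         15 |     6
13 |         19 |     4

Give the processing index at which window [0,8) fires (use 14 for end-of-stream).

i=0 t=2 v=3: → [0,8); WM=−∞
i=1 t=5 v=3: → [0,8); WM=2
i=2 t=5 v=6: → [0,8); WM=2
i=3 t=7 v=6: → [7,15),[0,8); WM=4
i=4 t=9 v=1: → [7,15); WM=4
i=5 t=9 v=6: → [7,15); WM=6
i=6 t=9 v=8: → [7,15); WM=6
i=7 t=2 v=7: → [0,8); WM=6
i=8 t=10 v=3: → [7,15); WM=6
i=9 t=11 v=5: → [7,15); WM=8; [0,8) fires=7
i=10 t=12 v=1: → [7,15); WM=8
i=11 t=12 v=4: → [7,15); WM=9
i=12 t=15 v=6: → [14,22); WM=9
i=13 t=19 v=4: → [14,22); WM=16; [7,15) fires=8

9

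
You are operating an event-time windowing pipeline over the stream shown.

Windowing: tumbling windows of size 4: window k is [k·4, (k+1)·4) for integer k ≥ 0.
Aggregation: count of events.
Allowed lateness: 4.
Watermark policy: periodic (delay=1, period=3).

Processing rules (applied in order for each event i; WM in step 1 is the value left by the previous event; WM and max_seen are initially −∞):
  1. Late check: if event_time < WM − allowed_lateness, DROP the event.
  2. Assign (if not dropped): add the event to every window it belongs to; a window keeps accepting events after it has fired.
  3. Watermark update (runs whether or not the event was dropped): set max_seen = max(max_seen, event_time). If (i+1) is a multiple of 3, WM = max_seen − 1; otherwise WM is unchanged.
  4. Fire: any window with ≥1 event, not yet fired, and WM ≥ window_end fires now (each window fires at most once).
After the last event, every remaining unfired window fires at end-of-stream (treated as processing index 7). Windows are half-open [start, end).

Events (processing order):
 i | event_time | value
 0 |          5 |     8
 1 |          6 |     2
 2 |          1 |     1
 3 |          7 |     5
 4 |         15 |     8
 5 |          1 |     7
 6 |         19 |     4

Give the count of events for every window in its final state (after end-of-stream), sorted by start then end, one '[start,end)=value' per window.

[0,4)=2 [4,8)=3 [12,16)=1 [16,20)=1

i=0 t=5 v=8: → [4,8); WM=−∞
i=1 t=6 v=2: → [4,8); WM=−∞
i=2 t=1 v=1: → [0,4); WM=5; [0,4) fires=1
i=3 t=7 v=5: → [4,8); WM=5
i=4 t=15 v=8: → [12,16); WM=5
i=5 t=1 v=7: → [0,4); WM=14; [4,8) fires=3
i=6 t=19 v=4: → [16,20); WM=14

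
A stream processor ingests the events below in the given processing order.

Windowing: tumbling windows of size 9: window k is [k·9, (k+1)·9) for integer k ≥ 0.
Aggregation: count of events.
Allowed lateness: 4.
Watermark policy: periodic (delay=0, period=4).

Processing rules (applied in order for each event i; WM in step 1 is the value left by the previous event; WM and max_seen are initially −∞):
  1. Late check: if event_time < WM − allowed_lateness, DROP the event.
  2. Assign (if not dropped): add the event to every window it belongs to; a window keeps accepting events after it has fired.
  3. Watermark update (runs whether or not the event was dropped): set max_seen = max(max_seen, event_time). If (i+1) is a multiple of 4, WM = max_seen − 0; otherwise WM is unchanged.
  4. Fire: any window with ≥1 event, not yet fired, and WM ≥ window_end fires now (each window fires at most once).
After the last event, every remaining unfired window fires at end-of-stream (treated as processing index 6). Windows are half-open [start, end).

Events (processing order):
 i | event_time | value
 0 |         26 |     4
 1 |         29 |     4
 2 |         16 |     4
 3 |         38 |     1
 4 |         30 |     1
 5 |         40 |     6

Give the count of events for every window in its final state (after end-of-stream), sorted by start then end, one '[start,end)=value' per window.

[9,18)=1 [18,27)=1 [27,36)=1 [36,45)=2

i=0 t=26 v=4: → [18,27); WM=−∞
i=1 t=29 v=4: → [27,36); WM=−∞
i=2 t=16 v=4: → [9,18); WM=−∞
i=3 t=38 v=1: → [36,45); WM=38; [9,18) fires=1 [18,27) fires=1 [27,36) fires=1
i=4 t=30 v=1: DROP (t<38-4); WM=38
i=5 t=40 v=6: → [36,45); WM=38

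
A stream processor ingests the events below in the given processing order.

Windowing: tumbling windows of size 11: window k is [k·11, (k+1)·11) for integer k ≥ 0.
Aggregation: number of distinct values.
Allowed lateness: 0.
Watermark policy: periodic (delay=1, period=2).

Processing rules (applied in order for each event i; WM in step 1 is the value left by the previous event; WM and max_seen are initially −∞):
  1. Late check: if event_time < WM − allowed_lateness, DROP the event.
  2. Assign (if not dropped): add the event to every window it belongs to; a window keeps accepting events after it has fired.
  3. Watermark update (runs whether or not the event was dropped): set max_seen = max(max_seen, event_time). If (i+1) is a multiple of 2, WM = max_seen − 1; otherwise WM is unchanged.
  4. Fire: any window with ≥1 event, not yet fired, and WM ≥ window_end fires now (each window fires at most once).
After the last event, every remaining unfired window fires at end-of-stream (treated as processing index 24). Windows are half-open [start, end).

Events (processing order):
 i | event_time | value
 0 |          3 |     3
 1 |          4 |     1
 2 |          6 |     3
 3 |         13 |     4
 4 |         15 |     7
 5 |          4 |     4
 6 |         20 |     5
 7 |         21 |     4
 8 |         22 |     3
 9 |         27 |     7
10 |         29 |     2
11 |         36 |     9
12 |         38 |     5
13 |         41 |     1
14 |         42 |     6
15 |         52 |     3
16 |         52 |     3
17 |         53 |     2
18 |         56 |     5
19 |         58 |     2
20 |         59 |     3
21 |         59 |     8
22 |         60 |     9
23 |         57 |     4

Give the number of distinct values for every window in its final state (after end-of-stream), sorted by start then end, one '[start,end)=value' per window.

i=0 t=3 v=3: → [0,11); WM=−∞
i=1 t=4 v=1: → [0,11); WM=3
i=2 t=6 v=3: → [0,11); WM=3
i=3 t=13 v=4: → [11,22); WM=12; [0,11) fires=2
i=4 t=15 v=7: → [11,22); WM=12
i=5 t=4 v=4: DROP (t<12-0); WM=14
i=6 t=20 v=5: → [11,22); WM=14
i=7 t=21 v=4: → [11,22); WM=20
i=8 t=22 v=3: → [22,33); WM=20
i=9 t=27 v=7: → [22,33); WM=26; [11,22) fires=3
i=10 t=29 v=2: → [22,33); WM=26
i=11 t=36 v=9: → [33,44); WM=35; [22,33) fires=3
i=12 t=38 v=5: → [33,44); WM=35
i=13 t=41 v=1: → [33,44); WM=40
i=14 t=42 v=6: → [33,44); WM=40
i=15 t=52 v=3: → [44,55); WM=51; [33,44) fires=4
i=16 t=52 v=3: → [44,55); WM=51
i=17 t=53 v=2: → [44,55); WM=52
i=18 t=56 v=5: → [55,66); WM=52
i=19 t=58 v=2: → [55,66); WM=57; [44,55) fires=2
i=20 t=59 v=3: → [55,66); WM=57
i=21 t=59 v=8: → [55,66); WM=58
i=22 t=60 v=9: → [55,66); WM=58
i=23 t=57 v=4: DROP (t<58-0); WM=59

[0,11)=2 [11,22)=3 [22,33)=3 [33,44)=4 [44,55)=2 [55,66)=5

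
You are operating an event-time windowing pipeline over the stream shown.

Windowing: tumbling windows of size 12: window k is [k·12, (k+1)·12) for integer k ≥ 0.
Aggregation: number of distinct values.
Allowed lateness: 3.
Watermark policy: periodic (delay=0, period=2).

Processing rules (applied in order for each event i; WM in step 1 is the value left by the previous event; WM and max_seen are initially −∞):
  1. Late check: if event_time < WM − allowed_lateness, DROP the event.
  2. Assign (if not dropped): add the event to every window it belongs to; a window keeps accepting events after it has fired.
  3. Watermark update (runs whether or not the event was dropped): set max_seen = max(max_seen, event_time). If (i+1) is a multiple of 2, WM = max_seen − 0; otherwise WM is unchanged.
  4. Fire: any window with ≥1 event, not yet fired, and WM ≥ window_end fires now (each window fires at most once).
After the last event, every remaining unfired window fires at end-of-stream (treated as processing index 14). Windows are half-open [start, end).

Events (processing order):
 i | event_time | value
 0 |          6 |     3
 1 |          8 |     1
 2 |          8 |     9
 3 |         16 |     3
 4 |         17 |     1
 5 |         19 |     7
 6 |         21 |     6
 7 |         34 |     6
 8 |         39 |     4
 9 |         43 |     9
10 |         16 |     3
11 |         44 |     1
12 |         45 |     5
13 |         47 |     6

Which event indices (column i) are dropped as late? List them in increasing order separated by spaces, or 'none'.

10

i=0 t=6 v=3: → [0,12); WM=−∞
i=1 t=8 v=1: → [0,12); WM=8
i=2 t=8 v=9: → [0,12); WM=8
i=3 t=16 v=3: → [12,24); WM=16; [0,12) fires=3
i=4 t=17 v=1: → [12,24); WM=16
i=5 t=19 v=7: → [12,24); WM=19
i=6 t=21 v=6: → [12,24); WM=19
i=7 t=34 v=6: → [24,36); WM=34; [12,24) fires=4
i=8 t=39 v=4: → [36,48); WM=34
i=9 t=43 v=9: → [36,48); WM=43; [24,36) fires=1
i=10 t=16 v=3: DROP (t<43-3); WM=43
i=11 t=44 v=1: → [36,48); WM=44
i=12 t=45 v=5: → [36,48); WM=44
i=13 t=47 v=6: → [36,48); WM=47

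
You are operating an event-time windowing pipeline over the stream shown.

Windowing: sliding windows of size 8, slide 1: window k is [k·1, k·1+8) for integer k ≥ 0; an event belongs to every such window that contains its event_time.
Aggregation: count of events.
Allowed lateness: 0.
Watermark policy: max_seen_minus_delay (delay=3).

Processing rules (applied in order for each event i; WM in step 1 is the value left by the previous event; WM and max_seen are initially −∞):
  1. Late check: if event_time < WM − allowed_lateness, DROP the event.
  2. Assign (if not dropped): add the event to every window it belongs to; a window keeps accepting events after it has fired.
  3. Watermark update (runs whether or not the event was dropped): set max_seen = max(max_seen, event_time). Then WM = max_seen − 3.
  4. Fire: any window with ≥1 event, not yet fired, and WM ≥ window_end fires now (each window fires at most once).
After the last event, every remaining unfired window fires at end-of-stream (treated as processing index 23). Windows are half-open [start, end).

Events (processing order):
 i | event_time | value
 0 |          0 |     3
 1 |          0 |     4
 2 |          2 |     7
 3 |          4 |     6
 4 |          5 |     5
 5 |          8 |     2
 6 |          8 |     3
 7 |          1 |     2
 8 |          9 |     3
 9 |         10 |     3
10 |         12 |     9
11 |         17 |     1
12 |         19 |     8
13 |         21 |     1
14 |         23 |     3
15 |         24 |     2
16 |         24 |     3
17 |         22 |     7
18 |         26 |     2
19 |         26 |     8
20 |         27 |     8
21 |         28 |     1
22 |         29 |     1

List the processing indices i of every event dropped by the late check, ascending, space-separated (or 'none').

7

i=0 t=0 v=3: → [0,8); WM=-3
i=1 t=0 v=4: → [0,8); WM=-3
i=2 t=2 v=7: → [2,10),[1,9),[0,8); WM=-1
i=3 t=4 v=6: → [4,12),[3,11),[2,10),[1,9),[0,8); WM=1
i=4 t=5 v=5: → [5,13),[4,12),[3,11),[2,10),[1,9),[0,8); WM=2
i=5 t=8 v=2: → [8,16),[7,15),[6,14),[5,13),[4,12),[3,11),[2,10),[1,9); WM=5
i=6 t=8 v=3: → [8,16),[7,15),[6,14),[5,13),[4,12),[3,11),[2,10),[1,9); WM=5
i=7 t=1 v=2: DROP (t<5-0); WM=5
i=8 t=9 v=3: → [9,17),[8,16),[7,15),[6,14),[5,13),[4,12),[3,11),[2,10); WM=6
i=9 t=10 v=3: → [10,18),[9,17),[8,16),[7,15),[6,14),[5,13),[4,12),[3,11); WM=7
i=10 t=12 v=9: → [12,20),[11,19),[10,18),[9,17),[8,16),[7,15),[6,14),[5,13); WM=9; [0,8) fires=5 [1,9) fires=5
i=11 t=17 v=1: → [17,25),[16,24),[15,23),[14,22),[13,21),[12,20),[11,19),[10,18); WM=14; [2,10) fires=6 [3,11) fires=6 [4,12) fires=6 [5,13) fires=6 [6,14) fires=5
i=12 t=19 v=8: → [19,27),[18,26),[17,25),[16,24),[15,23),[14,22),[13,21),[12,20); WM=16; [7,15) fires=5 [8,16) fires=5
i=13 t=21 v=1: → [21,29),[20,28),[19,27),[18,26),[17,25),[16,24),[15,23),[14,22); WM=18; [9,17) fires=3 [10,18) fires=3
i=14 t=23 v=3: → [23,31),[22,30),[21,29),[20,28),[19,27),[18,26),[17,25),[16,24); WM=20; [11,19) fires=2 [12,20) fires=3
i=15 t=24 v=2: → [24,32),[23,31),[22,30),[21,29),[20,28),[19,27),[18,26),[17,25); WM=21; [13,21) fires=2
i=16 t=24 v=3: → [24,32),[23,31),[22,30),[21,29),[20,28),[19,27),[18,26),[17,25); WM=21
i=17 t=22 v=7: → [22,30),[21,29),[20,28),[19,27),[18,26),[17,25),[16,24),[15,23); WM=21
i=18 t=26 v=2: → [26,34),[25,33),[24,32),[23,31),[22,30),[21,29),[20,28),[19,27); WM=23; [14,22) fires=3 [15,23) fires=4
i=19 t=26 v=8: → [26,34),[25,33),[24,32),[23,31),[22,30),[21,29),[20,28),[19,27); WM=23
i=20 t=27 v=8: → [27,35),[26,34),[25,33),[24,32),[23,31),[22,30),[21,29),[20,28); WM=24; [16,24) fires=5
i=21 t=28 v=1: → [28,36),[27,35),[26,34),[25,33),[24,32),[23,31),[22,30),[21,29); WM=25; [17,25) fires=7
i=22 t=29 v=1: → [29,37),[28,36),[27,35),[26,34),[25,33),[24,32),[23,31),[22,30); WM=26; [18,26) fires=6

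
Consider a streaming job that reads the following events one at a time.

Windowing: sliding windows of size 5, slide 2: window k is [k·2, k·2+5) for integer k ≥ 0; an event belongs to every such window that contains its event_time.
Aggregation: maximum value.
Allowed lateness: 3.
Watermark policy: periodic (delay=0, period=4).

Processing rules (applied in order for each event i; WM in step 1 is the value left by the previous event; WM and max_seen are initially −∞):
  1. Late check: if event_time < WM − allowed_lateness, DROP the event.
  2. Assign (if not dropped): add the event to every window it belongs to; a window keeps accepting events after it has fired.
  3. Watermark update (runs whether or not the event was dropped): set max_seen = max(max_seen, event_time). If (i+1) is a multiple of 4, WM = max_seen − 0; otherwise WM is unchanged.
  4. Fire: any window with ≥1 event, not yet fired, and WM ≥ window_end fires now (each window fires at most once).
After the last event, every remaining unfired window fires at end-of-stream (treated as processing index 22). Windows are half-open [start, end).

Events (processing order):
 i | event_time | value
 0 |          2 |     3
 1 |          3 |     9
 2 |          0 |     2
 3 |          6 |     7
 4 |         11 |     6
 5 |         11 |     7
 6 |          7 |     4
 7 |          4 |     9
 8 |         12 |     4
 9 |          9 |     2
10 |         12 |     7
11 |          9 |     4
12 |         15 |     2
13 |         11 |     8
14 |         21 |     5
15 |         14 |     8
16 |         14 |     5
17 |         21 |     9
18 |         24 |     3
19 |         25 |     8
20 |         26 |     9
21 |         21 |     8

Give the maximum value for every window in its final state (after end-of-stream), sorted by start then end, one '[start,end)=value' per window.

i=0 t=2 v=3: → [2,7),[0,5); WM=−∞
i=1 t=3 v=9: → [2,7),[0,5); WM=−∞
i=2 t=0 v=2: → [0,5); WM=−∞
i=3 t=6 v=7: → [6,11),[4,9),[2,7); WM=6; [0,5) fires=9
i=4 t=11 v=6: → [10,15),[8,13); WM=6
i=5 t=11 v=7: → [10,15),[8,13); WM=6
i=6 t=7 v=4: → [6,11),[4,9); WM=6
i=7 t=4 v=9: → [4,9),[2,7),[0,5); WM=11; [2,7) fires=9 [4,9) fires=9 [6,11) fires=7
i=8 t=12 v=4: → [12,17),[10,15),[8,13); WM=11
i=9 t=9 v=2: → [8,13),[6,11); WM=11
i=10 t=12 v=7: → [12,17),[10,15),[8,13); WM=11
i=11 t=9 v=4: → [8,13),[6,11); WM=12
i=12 t=15 v=2: → [14,19),[12,17); WM=12
i=13 t=11 v=8: → [10,15),[8,13); WM=12
i=14 t=21 v=5: → [20,25),[18,23); WM=12
i=15 t=14 v=8: → [14,19),[12,17),[10,15); WM=21; [8,13) fires=8 [10,15) fires=8 [12,17) fires=8 [14,19) fires=8
i=16 t=14 v=5: DROP (t<21-3); WM=21
i=17 t=21 v=9: → [20,25),[18,23); WM=21
i=18 t=24 v=3: → [24,29),[22,27),[20,25); WM=21
i=19 t=25 v=8: → [24,29),[22,27); WM=25; [18,23) fires=9 [20,25) fires=9
i=20 t=26 v=9: → [26,31),[24,29),[22,27); WM=25
i=21 t=21 v=8: DROP (t<25-3); WM=25

[0,5)=9 [2,7)=9 [4,9)=9 [6,11)=7 [8,13)=8 [10,15)=8 [12,17)=8 [14,19)=8 [18,23)=9 [20,25)=9 [22,27)=9 [24,29)=9 [26,31)=9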